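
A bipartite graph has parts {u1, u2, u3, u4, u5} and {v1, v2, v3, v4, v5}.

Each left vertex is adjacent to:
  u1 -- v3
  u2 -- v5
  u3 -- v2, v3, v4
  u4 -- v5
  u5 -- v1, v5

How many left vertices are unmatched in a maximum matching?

One maximum matching: u1→v3, u2→v5, u3→v2, u5→v1.
The set {u2, u4} has only 1 neighbour ({v5}), so by Hall's theorem at most 4 of the 5 left vertices can be matched.
That matches 4 of the 5, leaving 1 unmatched; no matching can do better.

1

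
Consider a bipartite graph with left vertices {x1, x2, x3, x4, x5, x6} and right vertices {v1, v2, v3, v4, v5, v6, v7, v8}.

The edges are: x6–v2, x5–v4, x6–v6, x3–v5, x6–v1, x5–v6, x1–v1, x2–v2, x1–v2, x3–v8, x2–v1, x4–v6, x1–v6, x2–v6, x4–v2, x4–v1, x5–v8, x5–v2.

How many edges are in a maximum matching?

5

For example, pair x1–v6, x2–v1, x3–v8, x4–v2, x5–v4.
The set {x1, x2, x4, x6} has only 3 neighbours ({v1, v2, v6}), so by Hall's theorem at most 5 of the 6 left vertices can be matched.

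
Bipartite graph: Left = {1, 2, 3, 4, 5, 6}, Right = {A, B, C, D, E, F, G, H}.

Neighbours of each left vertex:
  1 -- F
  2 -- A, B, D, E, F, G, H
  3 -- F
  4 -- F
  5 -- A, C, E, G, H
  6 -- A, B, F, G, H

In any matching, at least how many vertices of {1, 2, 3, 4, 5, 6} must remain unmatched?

2

One maximum matching: 1-F, 2-E, 5-A, 6-G.
The set {1, 3, 4} has only 1 neighbour ({F}), so by Hall's theorem at most 4 of the 6 left vertices can be matched.
That matches 4 of the 6, leaving 2 unmatched; no matching can do better.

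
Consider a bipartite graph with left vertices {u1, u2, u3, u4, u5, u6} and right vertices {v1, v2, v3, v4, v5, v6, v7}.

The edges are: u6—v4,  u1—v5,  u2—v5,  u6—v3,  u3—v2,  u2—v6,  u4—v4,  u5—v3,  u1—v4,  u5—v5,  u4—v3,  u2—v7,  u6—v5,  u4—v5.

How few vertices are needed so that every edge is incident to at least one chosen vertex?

{u2, u3, v3, v4, v5} is a vertex cover of size 5: every edge has an endpoint in this set.
No smaller cover exists because u1–v5, u2–v6, u3–v2, u4–v4, u5–v3 is a matching of size 5, and a cover must include an endpoint of each of these disjoint edges (König's theorem).

5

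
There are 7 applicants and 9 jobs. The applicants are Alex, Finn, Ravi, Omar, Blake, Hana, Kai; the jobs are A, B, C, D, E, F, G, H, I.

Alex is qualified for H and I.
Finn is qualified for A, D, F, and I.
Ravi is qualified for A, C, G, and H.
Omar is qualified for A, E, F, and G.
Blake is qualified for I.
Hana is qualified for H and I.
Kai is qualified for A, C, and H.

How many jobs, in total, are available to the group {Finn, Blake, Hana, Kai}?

The union of neighbours of {Finn, Blake, Hana, Kai} is {A, C, D, F, H, I}, which has 6 elements.
Since |N(S)| = 6 ≥ |S| = 4, Hall's condition holds for this subset.

6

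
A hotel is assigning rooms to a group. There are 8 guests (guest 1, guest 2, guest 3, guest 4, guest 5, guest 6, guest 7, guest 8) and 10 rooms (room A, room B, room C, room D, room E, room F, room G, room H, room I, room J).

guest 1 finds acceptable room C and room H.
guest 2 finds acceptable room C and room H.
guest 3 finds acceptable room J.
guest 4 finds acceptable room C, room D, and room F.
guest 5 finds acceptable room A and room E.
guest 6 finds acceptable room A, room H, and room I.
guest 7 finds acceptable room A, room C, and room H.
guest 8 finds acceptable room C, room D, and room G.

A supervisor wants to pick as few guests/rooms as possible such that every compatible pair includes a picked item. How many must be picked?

8

{guest 1, guest 2, guest 3, guest 4, guest 5, guest 6, guest 7, guest 8} is a vertex cover of size 8: every edge has an endpoint in this set.
No smaller cover exists because guest 1–room C, guest 2–room H, guest 3–room J, guest 4–room D, guest 5–room E, guest 6–room I, guest 7–room A, guest 8–room G is a matching of size 8, and a cover must include an endpoint of each of these disjoint edges (König's theorem).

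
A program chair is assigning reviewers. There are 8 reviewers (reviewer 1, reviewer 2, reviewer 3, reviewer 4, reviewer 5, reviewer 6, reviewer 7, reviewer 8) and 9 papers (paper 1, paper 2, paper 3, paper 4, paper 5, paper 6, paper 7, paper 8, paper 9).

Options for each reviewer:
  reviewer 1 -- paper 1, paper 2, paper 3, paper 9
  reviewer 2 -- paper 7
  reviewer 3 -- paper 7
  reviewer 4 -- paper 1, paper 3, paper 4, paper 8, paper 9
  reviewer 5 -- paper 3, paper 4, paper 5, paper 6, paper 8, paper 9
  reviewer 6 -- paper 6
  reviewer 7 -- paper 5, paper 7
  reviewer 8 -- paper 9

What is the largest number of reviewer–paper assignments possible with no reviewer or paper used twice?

7

A valid assignment of size 7: reviewer 1–paper 1, reviewer 2–paper 7, reviewer 4–paper 8, reviewer 5–paper 4, reviewer 6–paper 6, reviewer 7–paper 5, reviewer 8–paper 9.
The set {reviewer 2, reviewer 3} has only 1 neighbour ({paper 7}), so by Hall's theorem at most 7 of the 8 reviewers can be matched.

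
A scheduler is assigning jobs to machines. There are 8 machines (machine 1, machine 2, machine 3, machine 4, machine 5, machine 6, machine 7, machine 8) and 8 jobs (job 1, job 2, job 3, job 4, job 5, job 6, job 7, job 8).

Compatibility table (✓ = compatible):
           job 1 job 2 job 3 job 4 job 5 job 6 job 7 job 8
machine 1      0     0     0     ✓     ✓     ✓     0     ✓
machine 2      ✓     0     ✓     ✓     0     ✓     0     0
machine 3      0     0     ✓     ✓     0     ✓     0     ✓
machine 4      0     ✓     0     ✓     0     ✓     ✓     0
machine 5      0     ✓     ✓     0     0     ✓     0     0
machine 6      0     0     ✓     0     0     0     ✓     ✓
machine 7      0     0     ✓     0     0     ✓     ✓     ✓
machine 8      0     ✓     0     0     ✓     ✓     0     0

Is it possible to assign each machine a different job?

Yes

A valid assignment of size 8: machine 1–job 5, machine 2–job 1, machine 3–job 3, machine 4–job 4, machine 5–job 6, machine 6–job 7, machine 7–job 8, machine 8–job 2.
Every machine is matched, so this is a perfect matching.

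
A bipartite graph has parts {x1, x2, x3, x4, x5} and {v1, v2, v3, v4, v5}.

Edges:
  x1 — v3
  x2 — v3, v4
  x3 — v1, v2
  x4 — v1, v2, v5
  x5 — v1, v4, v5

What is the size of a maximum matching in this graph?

5

For example, pair x1-v3, x2-v4, x3-v2, x4-v5, x5-v1.
All 5 left vertices are matched, so no larger matching exists.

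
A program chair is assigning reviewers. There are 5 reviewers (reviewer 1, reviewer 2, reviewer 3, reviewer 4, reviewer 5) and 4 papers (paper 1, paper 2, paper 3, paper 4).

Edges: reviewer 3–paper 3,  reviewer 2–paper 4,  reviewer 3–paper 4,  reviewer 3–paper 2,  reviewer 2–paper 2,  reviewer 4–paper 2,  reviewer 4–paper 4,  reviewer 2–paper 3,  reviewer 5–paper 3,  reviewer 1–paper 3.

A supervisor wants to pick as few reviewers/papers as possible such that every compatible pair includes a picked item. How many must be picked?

The 3 edges reviewer 1–paper 3, reviewer 2–paper 2, reviewer 3–paper 4 form a matching, so any vertex cover needs at least 3 vertices (one per matched edge).
Conversely {paper 2, paper 3, paper 4} meets every edge and has exactly 3 vertices, so 3 is optimal.

3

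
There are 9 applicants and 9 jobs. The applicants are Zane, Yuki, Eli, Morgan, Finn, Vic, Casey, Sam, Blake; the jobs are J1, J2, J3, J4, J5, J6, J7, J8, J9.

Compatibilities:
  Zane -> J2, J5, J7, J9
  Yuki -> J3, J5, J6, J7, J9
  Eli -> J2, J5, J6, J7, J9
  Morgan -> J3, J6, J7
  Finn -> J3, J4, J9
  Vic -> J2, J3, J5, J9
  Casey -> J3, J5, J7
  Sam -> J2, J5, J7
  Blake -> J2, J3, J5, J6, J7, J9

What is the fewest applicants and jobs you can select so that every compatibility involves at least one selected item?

A maximum matching has 7 edges (e.g. Zane–J9, Yuki–J6, Eli–J2, Morgan–J7, Finn–J4, Vic–J5, Casey–J3).
By König's theorem the minimum vertex cover has the same size. One such cover is {Finn, J2, J3, J5, J6, J7, J9}.

7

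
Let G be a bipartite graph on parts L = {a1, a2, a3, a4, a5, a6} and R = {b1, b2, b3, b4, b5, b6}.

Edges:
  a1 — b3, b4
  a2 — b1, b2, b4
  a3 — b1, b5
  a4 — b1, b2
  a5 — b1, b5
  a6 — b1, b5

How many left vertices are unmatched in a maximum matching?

One maximum matching: a1–b3, a2–b4, a3–b1, a4–b2, a5–b5.
The set {a3, a5, a6} has only 2 neighbours ({b1, b5}), so by Hall's theorem at most 5 of the 6 left vertices can be matched.
That matches 5 of the 6, leaving 1 unmatched; no matching can do better.

1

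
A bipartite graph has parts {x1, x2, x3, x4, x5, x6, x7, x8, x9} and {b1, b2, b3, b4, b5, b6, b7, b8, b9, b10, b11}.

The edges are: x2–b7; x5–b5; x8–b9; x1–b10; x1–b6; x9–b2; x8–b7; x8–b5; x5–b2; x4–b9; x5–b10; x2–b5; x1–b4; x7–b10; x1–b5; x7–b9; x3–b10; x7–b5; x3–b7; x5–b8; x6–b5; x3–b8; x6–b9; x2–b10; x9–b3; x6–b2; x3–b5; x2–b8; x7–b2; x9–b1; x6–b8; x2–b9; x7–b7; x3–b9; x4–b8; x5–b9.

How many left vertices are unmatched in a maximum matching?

1

A valid assignment of size 8: x1-b6, x2-b5, x3-b10, x4-b9, x5-b2, x6-b8, x7-b7, x9-b3.
The set {x2, x3, x4, x5, x6, x7, x8} has only 6 neighbours ({b10, b2, b5, b7, b8, b9}), so by Hall's theorem at most 8 of the 9 left vertices can be matched.
That matches 8 of the 9, leaving 1 unmatched; no matching can do better.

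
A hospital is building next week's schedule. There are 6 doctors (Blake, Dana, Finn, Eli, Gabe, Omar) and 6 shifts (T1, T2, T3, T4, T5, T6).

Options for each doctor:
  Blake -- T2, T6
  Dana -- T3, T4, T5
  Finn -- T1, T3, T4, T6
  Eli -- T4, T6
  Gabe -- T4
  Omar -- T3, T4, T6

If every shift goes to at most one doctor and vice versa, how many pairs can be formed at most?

6

One maximum matching: Blake→T2, Dana→T5, Finn→T1, Eli→T6, Gabe→T4, Omar→T3.
This saturates every doctor, so 6 is the maximum.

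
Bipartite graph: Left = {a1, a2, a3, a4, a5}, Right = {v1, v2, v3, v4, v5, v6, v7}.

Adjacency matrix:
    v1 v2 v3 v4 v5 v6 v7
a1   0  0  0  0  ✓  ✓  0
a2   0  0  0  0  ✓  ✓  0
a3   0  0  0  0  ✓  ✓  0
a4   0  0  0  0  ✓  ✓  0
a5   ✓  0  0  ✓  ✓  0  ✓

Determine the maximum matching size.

One maximum matching: a1–v5, a2–v6, a5–v7.
The set {a1, a2, a3, a4} has only 2 neighbours ({v5, v6}), so by Hall's theorem at most 3 of the 5 left vertices can be matched.

3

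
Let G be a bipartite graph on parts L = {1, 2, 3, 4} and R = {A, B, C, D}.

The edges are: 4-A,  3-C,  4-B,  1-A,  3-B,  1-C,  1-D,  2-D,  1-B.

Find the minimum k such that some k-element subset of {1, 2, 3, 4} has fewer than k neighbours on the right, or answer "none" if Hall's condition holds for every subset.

A matching saturating every left vertex exists, for instance 1→A, 2→D, 3→C, 4→B.
By Hall's marriage theorem, this means |N(S)| ≥ |S| for every subset S, so no violating subset exists.

none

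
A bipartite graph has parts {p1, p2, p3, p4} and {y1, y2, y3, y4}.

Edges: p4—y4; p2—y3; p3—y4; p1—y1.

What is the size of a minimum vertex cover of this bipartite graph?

A maximum matching has 3 edges (e.g. p1–y1, p2–y3, p3–y4).
By König's theorem the minimum vertex cover has the same size. One such cover is {p1, p2, y4}.

3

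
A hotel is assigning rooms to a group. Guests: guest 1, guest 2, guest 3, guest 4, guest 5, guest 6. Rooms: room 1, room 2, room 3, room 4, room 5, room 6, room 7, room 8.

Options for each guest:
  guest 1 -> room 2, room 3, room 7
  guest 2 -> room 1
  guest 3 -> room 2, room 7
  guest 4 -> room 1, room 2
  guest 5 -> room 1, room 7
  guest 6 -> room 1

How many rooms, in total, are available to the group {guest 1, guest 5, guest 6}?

The union of neighbours of {guest 1, guest 5, guest 6} is {room 1, room 2, room 3, room 7}, which has 4 elements.
Since |N(S)| = 4 ≥ |S| = 3, Hall's condition holds for this subset.

4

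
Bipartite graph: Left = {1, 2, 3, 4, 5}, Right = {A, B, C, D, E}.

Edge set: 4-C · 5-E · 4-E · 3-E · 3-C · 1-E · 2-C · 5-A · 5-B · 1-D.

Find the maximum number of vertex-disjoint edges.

4

For example, pair 1→D, 2→C, 3→E, 5→B.
The set {2, 3, 4} has only 2 neighbours ({C, E}), so by Hall's theorem at most 4 of the 5 left vertices can be matched.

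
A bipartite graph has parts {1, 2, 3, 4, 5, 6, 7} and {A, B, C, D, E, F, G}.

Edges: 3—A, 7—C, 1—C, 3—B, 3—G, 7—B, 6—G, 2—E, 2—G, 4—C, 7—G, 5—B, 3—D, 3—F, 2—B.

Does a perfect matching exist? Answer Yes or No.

No

The set {1, 4, 5, 6, 7} has only 3 neighbours ({B, C, G}), so by Hall's theorem at most 5 of the 7 left vertices can be matched.
Hence no matching covers every left vertex.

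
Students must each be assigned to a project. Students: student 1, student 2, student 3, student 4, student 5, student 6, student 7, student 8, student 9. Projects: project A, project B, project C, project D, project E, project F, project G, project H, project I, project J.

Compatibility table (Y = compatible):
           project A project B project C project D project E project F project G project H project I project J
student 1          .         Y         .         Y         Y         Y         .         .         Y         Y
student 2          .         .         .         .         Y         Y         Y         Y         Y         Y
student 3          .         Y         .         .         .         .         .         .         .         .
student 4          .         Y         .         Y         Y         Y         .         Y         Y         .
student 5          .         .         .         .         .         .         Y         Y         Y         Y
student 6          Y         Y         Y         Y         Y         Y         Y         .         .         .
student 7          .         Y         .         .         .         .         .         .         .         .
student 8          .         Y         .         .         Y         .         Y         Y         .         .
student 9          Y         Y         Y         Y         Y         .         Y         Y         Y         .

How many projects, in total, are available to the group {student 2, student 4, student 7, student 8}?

8

The union of neighbours of {student 2, student 4, student 7, student 8} is {project B, project D, project E, project F, project G, project H, project I, project J}, which has 8 elements.
Since |N(S)| = 8 ≥ |S| = 4, Hall's condition holds for this subset.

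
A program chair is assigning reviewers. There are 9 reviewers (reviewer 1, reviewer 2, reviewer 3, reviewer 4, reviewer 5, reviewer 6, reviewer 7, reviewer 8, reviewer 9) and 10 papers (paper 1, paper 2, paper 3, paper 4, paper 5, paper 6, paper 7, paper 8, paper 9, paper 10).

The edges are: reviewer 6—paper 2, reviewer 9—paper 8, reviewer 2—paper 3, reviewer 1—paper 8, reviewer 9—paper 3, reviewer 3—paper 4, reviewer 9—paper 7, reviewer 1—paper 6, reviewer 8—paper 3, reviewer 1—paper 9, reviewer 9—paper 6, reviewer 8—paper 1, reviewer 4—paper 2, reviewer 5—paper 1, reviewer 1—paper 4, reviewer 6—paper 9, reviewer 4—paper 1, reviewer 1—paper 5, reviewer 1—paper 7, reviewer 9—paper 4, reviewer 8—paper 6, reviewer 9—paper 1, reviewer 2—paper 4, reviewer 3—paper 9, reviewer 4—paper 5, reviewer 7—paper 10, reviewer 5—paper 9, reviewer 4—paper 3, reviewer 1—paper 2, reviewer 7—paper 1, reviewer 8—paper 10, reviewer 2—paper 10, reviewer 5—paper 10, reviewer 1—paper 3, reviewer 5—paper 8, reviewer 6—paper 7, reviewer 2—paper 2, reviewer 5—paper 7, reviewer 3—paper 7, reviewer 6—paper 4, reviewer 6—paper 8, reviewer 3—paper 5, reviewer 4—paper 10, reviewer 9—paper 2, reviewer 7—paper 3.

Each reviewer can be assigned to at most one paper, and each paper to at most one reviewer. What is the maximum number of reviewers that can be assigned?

For example, pair reviewer 1-paper 9, reviewer 2-paper 4, reviewer 3-paper 7, reviewer 4-paper 5, reviewer 5-paper 10, reviewer 6-paper 8, reviewer 7-paper 1, reviewer 8-paper 6, reviewer 9-paper 2.
This saturates every reviewer, so 9 is the maximum.

9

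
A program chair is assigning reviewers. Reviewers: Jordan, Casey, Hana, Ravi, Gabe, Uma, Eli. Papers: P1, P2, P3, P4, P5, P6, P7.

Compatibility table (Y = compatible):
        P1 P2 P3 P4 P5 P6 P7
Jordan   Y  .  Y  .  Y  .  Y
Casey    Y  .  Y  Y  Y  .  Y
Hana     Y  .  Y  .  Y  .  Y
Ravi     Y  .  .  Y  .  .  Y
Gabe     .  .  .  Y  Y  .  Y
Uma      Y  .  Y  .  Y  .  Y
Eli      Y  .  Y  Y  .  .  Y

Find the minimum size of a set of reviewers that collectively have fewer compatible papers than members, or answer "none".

Take S = {Jordan, Casey, Hana, Ravi, Gabe, Uma}. Its neighbourhood is {P1, P3, P4, P5, P7}, so |N(S)| = 5 < |S| = 6.
Every subset of size less than 6 has at least as many neighbours as members, so 6 is the minimum.

6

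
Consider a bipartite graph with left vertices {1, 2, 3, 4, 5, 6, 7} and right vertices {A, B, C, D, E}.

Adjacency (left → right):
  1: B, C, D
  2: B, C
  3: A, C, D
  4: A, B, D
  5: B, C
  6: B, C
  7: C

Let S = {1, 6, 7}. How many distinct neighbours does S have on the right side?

3

The union of neighbours of {1, 6, 7} is {B, C, D}, which has 3 elements.
Since |N(S)| = 3 ≥ |S| = 3, Hall's condition holds for this subset.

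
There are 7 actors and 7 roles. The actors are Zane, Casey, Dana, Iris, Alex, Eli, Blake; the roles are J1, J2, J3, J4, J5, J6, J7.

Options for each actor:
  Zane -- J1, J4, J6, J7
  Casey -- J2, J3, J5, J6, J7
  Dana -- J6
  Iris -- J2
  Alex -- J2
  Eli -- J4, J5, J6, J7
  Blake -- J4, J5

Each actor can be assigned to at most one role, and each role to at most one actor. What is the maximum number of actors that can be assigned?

6

A valid assignment of size 6: Zane-J1, Casey-J3, Dana-J6, Iris-J2, Eli-J7, Blake-J5.
The set {Iris, Alex} has only 1 neighbour ({J2}), so by Hall's theorem at most 6 of the 7 actors can be matched.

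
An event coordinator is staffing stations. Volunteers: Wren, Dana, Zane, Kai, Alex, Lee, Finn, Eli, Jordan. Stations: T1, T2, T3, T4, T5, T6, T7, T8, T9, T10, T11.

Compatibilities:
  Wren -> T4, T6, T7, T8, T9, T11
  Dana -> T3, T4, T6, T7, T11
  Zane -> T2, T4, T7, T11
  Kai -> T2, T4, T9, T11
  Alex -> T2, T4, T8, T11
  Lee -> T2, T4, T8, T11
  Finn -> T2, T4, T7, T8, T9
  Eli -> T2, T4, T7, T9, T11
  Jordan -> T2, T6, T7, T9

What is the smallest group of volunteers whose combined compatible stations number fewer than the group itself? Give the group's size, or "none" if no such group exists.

8

Take S = {Wren, Zane, Kai, Alex, Lee, Finn, Eli, Jordan}. Its neighbourhood is {T2, T4, T6, T7, T8, T9, T11}, so |N(S)| = 7 < |S| = 8.
Every subset of size less than 8 has at least as many neighbours as members, so 8 is the minimum.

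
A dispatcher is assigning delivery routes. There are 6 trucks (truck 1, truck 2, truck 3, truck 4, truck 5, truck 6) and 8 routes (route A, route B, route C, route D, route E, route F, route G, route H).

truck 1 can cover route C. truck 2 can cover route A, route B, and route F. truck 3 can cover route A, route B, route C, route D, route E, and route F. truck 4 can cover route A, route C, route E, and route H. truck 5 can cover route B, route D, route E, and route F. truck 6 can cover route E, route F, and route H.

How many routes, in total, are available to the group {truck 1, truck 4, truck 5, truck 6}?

7

The union of neighbours of {truck 1, truck 4, truck 5, truck 6} is {route A, route B, route C, route D, route E, route F, route H}, which has 7 elements.
Since |N(S)| = 7 ≥ |S| = 4, Hall's condition holds for this subset.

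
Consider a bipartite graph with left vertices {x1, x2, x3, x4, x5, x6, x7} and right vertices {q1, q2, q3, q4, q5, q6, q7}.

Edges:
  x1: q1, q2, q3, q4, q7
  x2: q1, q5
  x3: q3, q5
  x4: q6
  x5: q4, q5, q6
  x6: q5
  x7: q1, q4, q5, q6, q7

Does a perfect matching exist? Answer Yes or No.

Yes

A valid assignment of size 7: x1→q2, x2→q1, x3→q3, x4→q6, x5→q4, x6→q5, x7→q7.
Every left vertex is matched, so this is a perfect matching.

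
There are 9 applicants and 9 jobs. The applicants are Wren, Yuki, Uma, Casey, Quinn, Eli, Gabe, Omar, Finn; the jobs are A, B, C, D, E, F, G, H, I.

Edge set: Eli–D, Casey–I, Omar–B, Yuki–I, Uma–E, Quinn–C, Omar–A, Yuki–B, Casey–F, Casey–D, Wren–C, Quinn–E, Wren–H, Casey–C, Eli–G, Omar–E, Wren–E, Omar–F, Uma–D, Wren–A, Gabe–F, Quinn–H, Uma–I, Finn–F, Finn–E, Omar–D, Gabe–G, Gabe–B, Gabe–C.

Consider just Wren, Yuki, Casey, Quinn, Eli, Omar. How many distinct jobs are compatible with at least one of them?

9

The union of neighbours of {Wren, Yuki, Casey, Quinn, Eli, Omar} is {A, B, C, D, E, F, G, H, I}, which has 9 elements.
Since |N(S)| = 9 ≥ |S| = 6, Hall's condition holds for this subset.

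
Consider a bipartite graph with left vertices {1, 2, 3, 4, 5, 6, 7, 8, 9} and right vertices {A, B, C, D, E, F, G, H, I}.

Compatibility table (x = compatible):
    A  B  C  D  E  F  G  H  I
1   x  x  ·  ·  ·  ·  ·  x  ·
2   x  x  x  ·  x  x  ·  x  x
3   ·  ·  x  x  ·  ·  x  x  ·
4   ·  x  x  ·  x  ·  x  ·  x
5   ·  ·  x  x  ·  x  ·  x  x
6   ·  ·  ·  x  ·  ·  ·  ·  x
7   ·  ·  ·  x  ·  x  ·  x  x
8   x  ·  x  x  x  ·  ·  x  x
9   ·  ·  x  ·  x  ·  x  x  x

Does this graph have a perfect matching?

One maximum matching: 1-B, 2-A, 3-C, 4-E, 5-F, 6-I, 7-D, 8-H, 9-G.
Every left vertex is matched, so this is a perfect matching.

Yes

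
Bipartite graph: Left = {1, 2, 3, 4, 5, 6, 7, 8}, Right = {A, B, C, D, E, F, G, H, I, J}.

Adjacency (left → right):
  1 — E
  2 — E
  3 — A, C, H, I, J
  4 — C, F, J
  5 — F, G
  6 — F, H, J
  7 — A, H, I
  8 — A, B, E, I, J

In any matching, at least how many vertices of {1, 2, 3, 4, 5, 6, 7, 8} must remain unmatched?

For example, pair 1→E, 3→A, 4→C, 5→F, 6→H, 7→I, 8→J.
The set {1, 2} has only 1 neighbour ({E}), so by Hall's theorem at most 7 of the 8 left vertices can be matched.
That matches 7 of the 8, leaving 1 unmatched; no matching can do better.

1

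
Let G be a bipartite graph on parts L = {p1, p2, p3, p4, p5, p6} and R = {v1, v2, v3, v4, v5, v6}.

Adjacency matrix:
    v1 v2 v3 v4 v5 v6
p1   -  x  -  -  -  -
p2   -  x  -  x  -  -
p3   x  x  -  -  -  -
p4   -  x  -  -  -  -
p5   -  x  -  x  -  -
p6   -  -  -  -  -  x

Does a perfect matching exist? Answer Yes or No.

The set {p1, p2, p4, p5} has only 2 neighbours ({v2, v4}), so by Hall's theorem at most 4 of the 6 left vertices can be matched.
Hence no matching covers every left vertex.

No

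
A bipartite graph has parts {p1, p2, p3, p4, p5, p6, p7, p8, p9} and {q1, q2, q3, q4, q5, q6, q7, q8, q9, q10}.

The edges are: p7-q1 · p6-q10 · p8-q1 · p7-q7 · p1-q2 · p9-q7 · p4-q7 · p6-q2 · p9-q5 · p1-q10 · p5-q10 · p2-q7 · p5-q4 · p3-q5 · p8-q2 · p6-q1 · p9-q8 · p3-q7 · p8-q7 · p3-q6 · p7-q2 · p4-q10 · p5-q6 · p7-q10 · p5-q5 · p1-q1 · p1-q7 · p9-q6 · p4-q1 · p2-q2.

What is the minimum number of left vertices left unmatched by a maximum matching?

2

One maximum matching: p1→q1, p2→q7, p3→q5, p4→q10, p5→q6, p6→q2, p9→q8.
The set {p1, p2, p4, p6, p7, p8} has only 4 neighbours ({q1, q10, q2, q7}), so by Hall's theorem at most 7 of the 9 left vertices can be matched.
That matches 7 of the 9, leaving 2 unmatched; no matching can do better.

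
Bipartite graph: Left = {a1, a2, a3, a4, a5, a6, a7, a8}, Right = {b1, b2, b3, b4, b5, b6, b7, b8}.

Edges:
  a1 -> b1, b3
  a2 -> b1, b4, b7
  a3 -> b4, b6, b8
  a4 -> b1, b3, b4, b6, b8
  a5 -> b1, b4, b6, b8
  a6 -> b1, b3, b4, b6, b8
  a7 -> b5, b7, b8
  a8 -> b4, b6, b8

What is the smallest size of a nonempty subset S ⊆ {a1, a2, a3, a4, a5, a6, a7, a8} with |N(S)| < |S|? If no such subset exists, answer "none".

6

Take S = {a1, a3, a4, a5, a6, a8}. Its neighbourhood is {b1, b3, b4, b6, b8}, so |N(S)| = 5 < |S| = 6.
Every subset of size less than 6 has at least as many neighbours as members, so 6 is the minimum.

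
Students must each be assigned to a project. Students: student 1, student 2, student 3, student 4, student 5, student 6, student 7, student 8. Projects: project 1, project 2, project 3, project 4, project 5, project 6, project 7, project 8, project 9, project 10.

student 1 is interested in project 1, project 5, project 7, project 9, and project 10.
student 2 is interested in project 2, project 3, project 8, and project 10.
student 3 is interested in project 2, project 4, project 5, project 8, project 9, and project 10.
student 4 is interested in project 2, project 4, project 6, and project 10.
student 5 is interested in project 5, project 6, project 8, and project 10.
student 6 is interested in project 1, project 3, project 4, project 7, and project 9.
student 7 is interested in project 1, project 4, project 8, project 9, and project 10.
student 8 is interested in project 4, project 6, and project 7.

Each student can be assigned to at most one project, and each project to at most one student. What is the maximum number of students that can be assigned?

8

A valid assignment of size 8: student 1→project 7, student 2→project 3, student 3→project 2, student 4→project 10, student 5→project 8, student 6→project 9, student 7→project 1, student 8→project 4.
This saturates every student, so 8 is the maximum.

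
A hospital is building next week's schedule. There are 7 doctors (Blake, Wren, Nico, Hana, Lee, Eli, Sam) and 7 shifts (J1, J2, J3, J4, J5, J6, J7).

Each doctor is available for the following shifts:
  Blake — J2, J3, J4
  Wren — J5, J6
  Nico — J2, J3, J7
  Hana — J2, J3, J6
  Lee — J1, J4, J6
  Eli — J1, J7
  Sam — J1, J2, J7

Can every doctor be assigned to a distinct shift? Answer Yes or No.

One maximum matching: Blake-J4, Wren-J5, Nico-J2, Hana-J3, Lee-J6, Eli-J1, Sam-J7.
All 7 doctors are covered.

Yes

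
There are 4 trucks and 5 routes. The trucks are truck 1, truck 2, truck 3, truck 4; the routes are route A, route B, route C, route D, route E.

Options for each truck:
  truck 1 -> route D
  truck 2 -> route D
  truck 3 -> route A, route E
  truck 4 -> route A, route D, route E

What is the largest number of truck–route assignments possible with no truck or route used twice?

A valid assignment of size 3: truck 1-route D, truck 3-route A, truck 4-route E.
The set {truck 1, truck 2} has only 1 neighbour ({route D}), so by Hall's theorem at most 3 of the 4 trucks can be matched.

3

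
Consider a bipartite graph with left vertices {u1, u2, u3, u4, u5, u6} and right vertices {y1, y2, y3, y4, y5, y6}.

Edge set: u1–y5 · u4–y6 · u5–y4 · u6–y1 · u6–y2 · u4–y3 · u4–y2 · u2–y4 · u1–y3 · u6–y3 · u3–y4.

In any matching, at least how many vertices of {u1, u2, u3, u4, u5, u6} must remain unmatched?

One maximum matching: u1→y5, u2→y4, u4→y2, u6→y3.
The set {u2, u3, u5} has only 1 neighbour ({y4}), so by Hall's theorem at most 4 of the 6 left vertices can be matched.
That matches 4 of the 6, leaving 2 unmatched; no matching can do better.

2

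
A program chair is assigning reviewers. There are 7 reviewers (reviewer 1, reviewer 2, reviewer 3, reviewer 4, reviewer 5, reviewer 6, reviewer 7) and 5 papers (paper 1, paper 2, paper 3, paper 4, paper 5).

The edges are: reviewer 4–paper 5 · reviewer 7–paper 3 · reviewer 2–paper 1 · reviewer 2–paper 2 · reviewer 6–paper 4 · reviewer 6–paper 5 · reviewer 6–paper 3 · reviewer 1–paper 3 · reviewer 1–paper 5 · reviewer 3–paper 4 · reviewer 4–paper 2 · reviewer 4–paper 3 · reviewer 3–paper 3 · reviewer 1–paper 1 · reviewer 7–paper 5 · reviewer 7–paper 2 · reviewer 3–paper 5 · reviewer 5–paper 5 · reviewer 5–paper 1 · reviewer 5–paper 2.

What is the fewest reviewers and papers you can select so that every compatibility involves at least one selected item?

{paper 1, paper 2, paper 3, paper 4, paper 5} is a vertex cover of size 5: every edge has an endpoint in this set.
No smaller cover exists because reviewer 1–paper 5, reviewer 2–paper 2, reviewer 3–paper 4, reviewer 4–paper 3, reviewer 5–paper 1 is a matching of size 5, and a cover must include an endpoint of each of these disjoint edges (König's theorem).

5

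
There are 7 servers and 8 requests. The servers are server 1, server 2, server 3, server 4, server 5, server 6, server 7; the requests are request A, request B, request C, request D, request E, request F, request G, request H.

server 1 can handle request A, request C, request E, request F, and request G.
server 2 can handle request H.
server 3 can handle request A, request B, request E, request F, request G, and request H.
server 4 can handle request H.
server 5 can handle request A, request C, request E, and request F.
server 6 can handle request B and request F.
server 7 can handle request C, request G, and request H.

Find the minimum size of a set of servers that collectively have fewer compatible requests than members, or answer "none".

2

Take S = {server 2, server 4}. Its neighbourhood is {request H}, so |N(S)| = 1 < |S| = 2.
No single vertex violates Hall's condition since each has at least one neighbour, so 2 is the minimum.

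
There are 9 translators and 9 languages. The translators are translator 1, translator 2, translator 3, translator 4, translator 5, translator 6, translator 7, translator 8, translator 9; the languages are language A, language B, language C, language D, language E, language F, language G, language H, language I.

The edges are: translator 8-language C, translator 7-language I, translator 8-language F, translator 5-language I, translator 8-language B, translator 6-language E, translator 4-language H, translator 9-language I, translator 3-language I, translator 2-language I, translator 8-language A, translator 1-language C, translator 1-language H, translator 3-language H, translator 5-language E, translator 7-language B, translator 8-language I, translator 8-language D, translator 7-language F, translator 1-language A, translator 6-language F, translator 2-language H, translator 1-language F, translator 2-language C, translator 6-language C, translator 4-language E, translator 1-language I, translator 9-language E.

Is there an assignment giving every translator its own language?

No

The set {translator 3, translator 4, translator 5, translator 9} has only 3 neighbours ({language E, language H, language I}), so by Hall's theorem at most 8 of the 9 translators can be matched.
Hence no matching covers every translator.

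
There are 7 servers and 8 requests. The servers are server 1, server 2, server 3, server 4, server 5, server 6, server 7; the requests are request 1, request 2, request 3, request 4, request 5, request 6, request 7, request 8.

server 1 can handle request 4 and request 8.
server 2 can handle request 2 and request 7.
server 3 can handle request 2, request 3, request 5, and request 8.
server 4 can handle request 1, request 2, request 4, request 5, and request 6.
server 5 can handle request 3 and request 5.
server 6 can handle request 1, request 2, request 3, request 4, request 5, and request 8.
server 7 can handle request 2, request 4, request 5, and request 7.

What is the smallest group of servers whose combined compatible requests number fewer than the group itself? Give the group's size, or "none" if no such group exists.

A matching saturating every server exists, for instance server 1→request 8, server 2→request 2, server 3→request 3, server 4→request 6, server 5→request 5, server 6→request 4, server 7→request 7.
By Hall's marriage theorem, this means |N(S)| ≥ |S| for every subset S, so no violating subset exists.

none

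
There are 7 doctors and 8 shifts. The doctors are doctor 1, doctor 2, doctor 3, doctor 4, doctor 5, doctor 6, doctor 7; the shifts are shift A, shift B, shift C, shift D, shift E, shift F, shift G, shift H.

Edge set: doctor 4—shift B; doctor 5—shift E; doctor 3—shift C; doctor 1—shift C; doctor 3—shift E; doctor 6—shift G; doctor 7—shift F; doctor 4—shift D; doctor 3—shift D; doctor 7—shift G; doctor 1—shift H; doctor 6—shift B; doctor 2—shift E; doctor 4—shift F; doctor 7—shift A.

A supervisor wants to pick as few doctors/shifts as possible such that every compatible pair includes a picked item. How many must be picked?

A maximum matching has 6 edges (e.g. doctor 1–shift H, doctor 2–shift E, doctor 3–shift D, doctor 4–shift F, doctor 6–shift B, doctor 7–shift G).
By König's theorem the minimum vertex cover has the same size. One such cover is {doctor 1, doctor 3, doctor 4, doctor 6, doctor 7, shift E}.

6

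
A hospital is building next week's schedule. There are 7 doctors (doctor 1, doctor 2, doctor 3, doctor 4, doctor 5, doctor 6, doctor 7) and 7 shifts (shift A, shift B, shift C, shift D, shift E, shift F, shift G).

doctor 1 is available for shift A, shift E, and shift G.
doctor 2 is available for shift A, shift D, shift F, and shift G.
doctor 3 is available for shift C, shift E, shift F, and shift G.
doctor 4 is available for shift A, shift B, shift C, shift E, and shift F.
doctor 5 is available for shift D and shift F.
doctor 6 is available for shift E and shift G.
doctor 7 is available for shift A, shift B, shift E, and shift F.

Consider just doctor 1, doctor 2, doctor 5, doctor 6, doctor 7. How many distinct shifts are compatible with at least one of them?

6

The union of neighbours of {doctor 1, doctor 2, doctor 5, doctor 6, doctor 7} is {shift A, shift B, shift D, shift E, shift F, shift G}, which has 6 elements.
Since |N(S)| = 6 ≥ |S| = 5, Hall's condition holds for this subset.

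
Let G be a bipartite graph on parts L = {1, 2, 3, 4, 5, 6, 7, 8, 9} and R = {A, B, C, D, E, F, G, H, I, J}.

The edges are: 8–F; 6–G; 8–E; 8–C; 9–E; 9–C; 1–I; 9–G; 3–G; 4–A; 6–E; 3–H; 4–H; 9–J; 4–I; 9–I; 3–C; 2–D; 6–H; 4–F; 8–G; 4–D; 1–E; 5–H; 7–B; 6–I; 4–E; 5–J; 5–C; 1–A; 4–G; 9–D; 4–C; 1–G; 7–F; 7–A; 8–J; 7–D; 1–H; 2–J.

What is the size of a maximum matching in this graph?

9

A valid assignment of size 9: 1-A, 2-D, 3-C, 4-F, 5-H, 6-E, 7-B, 8-G, 9-J.
This saturates every left vertex, so 9 is the maximum.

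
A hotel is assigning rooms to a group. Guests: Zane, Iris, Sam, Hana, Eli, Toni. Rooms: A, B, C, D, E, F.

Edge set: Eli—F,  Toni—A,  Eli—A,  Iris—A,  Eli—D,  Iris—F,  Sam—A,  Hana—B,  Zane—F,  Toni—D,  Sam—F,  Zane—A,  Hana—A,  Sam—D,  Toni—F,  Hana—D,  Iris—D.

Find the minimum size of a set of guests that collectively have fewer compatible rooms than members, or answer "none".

Take S = {Zane, Iris, Sam, Eli}. Its neighbourhood is {A, D, F}, so |N(S)| = 3 < |S| = 4.
Every subset of size less than 4 has at least as many neighbours as members, so 4 is the minimum.

4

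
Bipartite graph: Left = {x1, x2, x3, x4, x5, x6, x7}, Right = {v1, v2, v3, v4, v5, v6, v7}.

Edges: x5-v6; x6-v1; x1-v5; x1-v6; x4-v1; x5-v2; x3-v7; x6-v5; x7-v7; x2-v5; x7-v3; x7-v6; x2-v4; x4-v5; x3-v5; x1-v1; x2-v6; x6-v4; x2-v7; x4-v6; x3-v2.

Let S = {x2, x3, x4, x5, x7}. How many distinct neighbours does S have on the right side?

The union of neighbours of {x2, x3, x4, x5, x7} is {v1, v2, v3, v4, v5, v6, v7}, which has 7 elements.
Since |N(S)| = 7 ≥ |S| = 5, Hall's condition holds for this subset.

7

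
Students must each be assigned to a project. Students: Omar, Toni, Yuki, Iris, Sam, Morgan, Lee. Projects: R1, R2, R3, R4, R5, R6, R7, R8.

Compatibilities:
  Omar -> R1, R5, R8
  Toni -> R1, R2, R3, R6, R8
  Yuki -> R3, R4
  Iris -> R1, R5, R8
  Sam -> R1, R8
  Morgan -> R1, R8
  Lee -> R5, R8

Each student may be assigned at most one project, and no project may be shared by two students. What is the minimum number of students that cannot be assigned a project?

2

One maximum matching: Omar→R1, Toni→R6, Yuki→R4, Iris→R5, Sam→R8.
The set {Omar, Iris, Sam, Morgan, Lee} has only 3 neighbours ({R1, R5, R8}), so by Hall's theorem at most 5 of the 7 students can be matched.
That matches 5 of the 7, leaving 2 unmatched; no matching can do better.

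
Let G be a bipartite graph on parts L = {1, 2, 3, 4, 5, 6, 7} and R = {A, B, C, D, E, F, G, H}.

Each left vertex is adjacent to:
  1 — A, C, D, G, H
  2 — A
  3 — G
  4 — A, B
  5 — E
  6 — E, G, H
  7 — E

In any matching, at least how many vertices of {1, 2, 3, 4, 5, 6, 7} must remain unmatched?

1

For example, pair 1-D, 2-A, 3-G, 4-B, 5-E, 6-H.
The set {5, 7} has only 1 neighbour ({E}), so by Hall's theorem at most 6 of the 7 left vertices can be matched.
That matches 6 of the 7, leaving 1 unmatched; no matching can do better.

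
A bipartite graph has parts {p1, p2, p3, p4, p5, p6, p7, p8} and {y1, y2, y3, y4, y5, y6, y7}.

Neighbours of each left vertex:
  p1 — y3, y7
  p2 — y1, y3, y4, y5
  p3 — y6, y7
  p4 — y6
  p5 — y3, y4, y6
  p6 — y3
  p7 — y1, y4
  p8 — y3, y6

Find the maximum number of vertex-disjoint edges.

6

For example, pair p1→y3, p2→y5, p3→y7, p4→y6, p5→y4, p7→y1.
The set {p1, p3, p4, p6, p8} has only 3 neighbours ({y3, y6, y7}), so by Hall's theorem at most 6 of the 8 left vertices can be matched.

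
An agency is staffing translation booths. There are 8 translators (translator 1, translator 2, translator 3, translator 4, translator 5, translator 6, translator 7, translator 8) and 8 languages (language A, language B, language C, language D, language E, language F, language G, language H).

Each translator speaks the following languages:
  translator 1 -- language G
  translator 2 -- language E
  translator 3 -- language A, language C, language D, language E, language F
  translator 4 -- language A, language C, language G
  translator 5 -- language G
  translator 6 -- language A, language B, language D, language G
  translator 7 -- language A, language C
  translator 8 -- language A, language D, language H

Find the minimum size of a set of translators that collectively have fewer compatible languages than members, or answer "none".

Take S = {translator 1, translator 5}. Its neighbourhood is {language G}, so |N(S)| = 1 < |S| = 2.
No single vertex violates Hall's condition since each has at least one neighbour, so 2 is the minimum.

2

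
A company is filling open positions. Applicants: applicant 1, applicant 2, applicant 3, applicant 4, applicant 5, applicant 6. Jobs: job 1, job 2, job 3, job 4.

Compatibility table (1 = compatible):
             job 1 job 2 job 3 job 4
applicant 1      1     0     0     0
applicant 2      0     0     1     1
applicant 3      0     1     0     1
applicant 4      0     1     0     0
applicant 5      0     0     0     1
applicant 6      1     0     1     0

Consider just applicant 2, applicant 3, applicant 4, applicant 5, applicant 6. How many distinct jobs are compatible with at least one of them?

The union of neighbours of {applicant 2, applicant 3, applicant 4, applicant 5, applicant 6} is {job 1, job 2, job 3, job 4}, which has 4 elements.
Since |N(S)| = 4 < |S| = 5, Hall's condition fails for this subset.

4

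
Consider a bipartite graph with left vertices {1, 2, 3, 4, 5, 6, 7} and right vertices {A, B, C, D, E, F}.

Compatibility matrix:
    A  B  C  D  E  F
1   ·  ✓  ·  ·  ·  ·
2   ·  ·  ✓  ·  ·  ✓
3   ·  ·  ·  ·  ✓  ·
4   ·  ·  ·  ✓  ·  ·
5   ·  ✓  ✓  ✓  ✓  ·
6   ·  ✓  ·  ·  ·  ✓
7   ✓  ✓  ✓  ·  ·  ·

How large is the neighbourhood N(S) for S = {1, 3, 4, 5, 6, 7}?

6

The union of neighbours of {1, 3, 4, 5, 6, 7} is {A, B, C, D, E, F}, which has 6 elements.
Since |N(S)| = 6 ≥ |S| = 6, Hall's condition holds for this subset.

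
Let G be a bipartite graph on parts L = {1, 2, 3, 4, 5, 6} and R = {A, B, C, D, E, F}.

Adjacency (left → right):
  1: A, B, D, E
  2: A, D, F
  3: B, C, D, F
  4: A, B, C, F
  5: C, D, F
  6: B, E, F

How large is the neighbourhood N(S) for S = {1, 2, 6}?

The union of neighbours of {1, 2, 6} is {A, B, D, E, F}, which has 5 elements.
Since |N(S)| = 5 ≥ |S| = 3, Hall's condition holds for this subset.

5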